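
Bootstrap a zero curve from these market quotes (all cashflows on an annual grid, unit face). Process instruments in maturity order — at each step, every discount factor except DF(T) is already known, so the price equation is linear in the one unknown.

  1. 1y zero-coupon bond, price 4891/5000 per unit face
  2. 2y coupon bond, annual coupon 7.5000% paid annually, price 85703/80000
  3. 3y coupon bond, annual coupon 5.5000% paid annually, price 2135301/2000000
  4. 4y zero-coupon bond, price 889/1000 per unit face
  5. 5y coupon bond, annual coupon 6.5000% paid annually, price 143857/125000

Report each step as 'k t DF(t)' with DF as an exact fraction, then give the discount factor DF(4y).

step 1 [1y] zero: DF = P = 4891/5000 ≈ 0.978200
step 2 [2y] bond c/1=3/40: DF=(85703/80000 − 3/40·(0.978200))/(1+3/40) = 9283/10000 ≈ 0.928300
step 3 [3y] bond c/1=11/200: DF=(2135301/2000000 − 11/200·(0.978200+0.928300))/(1+11/200) = 4563/5000 ≈ 0.912600
step 4 [4y] zero: DF = P = 889/1000 ≈ 0.889000
step 5 [5y] bond c/1=13/200: DF=(143857/125000 − 13/200·(0.978200+0.928300+0.912600+0.889000))/(1+13/200) = 8543/10000 ≈ 0.854300

1 1 4891/5000
2 2 9283/10000
3 3 4563/5000
4 4 889/1000
5 5 8543/10000
DF(4y) = 889/1000 ≈ 0.889000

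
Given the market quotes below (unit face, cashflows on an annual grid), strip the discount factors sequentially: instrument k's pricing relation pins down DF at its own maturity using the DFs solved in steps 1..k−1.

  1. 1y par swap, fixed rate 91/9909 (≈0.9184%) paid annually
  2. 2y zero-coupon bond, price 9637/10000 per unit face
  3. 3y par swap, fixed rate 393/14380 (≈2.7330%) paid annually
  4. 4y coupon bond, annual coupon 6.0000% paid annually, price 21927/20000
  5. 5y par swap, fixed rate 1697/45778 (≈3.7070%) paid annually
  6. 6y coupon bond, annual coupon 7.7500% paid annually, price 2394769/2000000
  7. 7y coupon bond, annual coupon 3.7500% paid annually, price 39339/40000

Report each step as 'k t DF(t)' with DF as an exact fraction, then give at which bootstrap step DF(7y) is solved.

1 1 9909/10000
2 2 9637/10000
3 3 4607/5000
4 4 1743/2000
5 5 8303/10000
6 6 391/500
7 7 3771/5000
DF(7y) is solved at step 7

step 1 [1y] swap r/1=91/9909: DF=(1 − 91/9909·(0))/(1+91/9909) = 9909/10000 ≈ 0.990900
step 2 [2y] zero: DF = P = 9637/10000 ≈ 0.963700
step 3 [3y] swap r/1=393/14380: DF=(1 − 393/14380·(0.990900+0.963700))/(1+393/14380) = 4607/5000 ≈ 0.921400
step 4 [4y] bond c/1=3/50: DF=(21927/20000 − 3/50·(0.990900+0.963700+0.921400))/(1+3/50) = 1743/2000 ≈ 0.871500
step 5 [5y] swap r/1=1697/45778: DF=(1 − 1697/45778·(0.990900+0.963700+0.921400+0.871500))/(1+1697/45778) = 8303/10000 ≈ 0.830300
step 6 [6y] bond c/1=31/400: DF=(2394769/2000000 − 31/400·(0.990900+0.963700+0.921400+0.871500+0.830300))/(1+31/400) = 391/500 ≈ 0.782000
step 7 [7y] bond c/1=3/80: DF=(39339/40000 − 3/80·(0.990900+0.963700+0.921400+0.871500+0.830300+0.782000))/(1+3/80) = 3771/5000 ≈ 0.754200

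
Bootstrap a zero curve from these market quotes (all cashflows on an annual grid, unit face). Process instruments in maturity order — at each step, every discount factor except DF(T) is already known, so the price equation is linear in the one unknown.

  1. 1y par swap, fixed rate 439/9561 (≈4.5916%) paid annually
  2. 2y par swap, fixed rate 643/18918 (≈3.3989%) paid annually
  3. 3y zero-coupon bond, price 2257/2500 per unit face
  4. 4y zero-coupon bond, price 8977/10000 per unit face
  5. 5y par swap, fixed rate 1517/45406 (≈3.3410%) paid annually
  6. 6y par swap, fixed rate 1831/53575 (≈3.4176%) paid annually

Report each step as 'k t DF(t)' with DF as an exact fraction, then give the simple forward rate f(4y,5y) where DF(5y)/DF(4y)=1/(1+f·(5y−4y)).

step 1 [1y] swap r/1=439/9561: DF=(1 − 439/9561·(0))/(1+439/9561) = 9561/10000 ≈ 0.956100
step 2 [2y] swap r/1=643/18918: DF=(1 − 643/18918·(0.956100))/(1+643/18918) = 9357/10000 ≈ 0.935700
step 3 [3y] zero: DF = P = 2257/2500 ≈ 0.902800
step 4 [4y] zero: DF = P = 8977/10000 ≈ 0.897700
step 5 [5y] swap r/1=1517/45406: DF=(1 − 1517/45406·(0.956100+0.935700+0.902800+0.897700))/(1+1517/45406) = 8483/10000 ≈ 0.848300
step 6 [6y] swap r/1=1831/53575: DF=(1 − 1831/53575·(0.956100+0.935700+0.902800+0.897700+0.848300))/(1+1831/53575) = 8169/10000 ≈ 0.816900

1 1 9561/10000
2 2 9357/10000
3 3 2257/2500
4 4 8977/10000
5 5 8483/10000
6 6 8169/10000
f(4y,5y) = ((8977/10000)/(8483/10000) − 1)/(1) = 494/8483 ≈ 5.8234%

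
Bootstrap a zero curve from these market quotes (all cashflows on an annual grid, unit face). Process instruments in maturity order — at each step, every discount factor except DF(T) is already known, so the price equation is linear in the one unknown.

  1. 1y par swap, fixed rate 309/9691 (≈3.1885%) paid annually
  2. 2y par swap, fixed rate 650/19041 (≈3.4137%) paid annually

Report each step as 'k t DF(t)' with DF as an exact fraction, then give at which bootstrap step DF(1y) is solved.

1 1 9691/10000
2 2 187/200
DF(1y) is solved at step 1

step 1 [1y] swap r/1=309/9691: DF=(1 − 309/9691·(0))/(1+309/9691) = 9691/10000 ≈ 0.969100
step 2 [2y] swap r/1=650/19041: DF=(1 − 650/19041·(0.969100))/(1+650/19041) = 187/200 ≈ 0.935000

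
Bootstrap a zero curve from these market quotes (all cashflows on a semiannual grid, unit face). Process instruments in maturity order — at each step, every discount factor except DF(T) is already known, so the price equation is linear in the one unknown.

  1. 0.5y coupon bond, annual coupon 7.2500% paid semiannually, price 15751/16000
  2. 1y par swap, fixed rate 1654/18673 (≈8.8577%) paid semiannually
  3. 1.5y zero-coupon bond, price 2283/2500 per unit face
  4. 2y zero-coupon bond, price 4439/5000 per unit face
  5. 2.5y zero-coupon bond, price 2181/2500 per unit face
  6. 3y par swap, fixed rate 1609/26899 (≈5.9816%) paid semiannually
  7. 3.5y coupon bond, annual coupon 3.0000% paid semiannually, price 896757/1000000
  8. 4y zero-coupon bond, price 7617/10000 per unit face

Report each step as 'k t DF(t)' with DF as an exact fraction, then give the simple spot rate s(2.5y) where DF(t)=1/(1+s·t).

1 1/2 19/20
2 1 9173/10000
3 3/2 2283/2500
4 2 4439/5000
5 5/2 2181/2500
6 3 8391/10000
7 7/2 201/250
8 4 7617/10000
s(2.5y) = (1/(2181/2500) − 1)/(5/2) = 638/10905 ≈ 5.8505%

step 1 [0.5y] bond c/2=29/800: DF=(15751/16000 − 29/800·(0))/(1+29/800) = 19/20 ≈ 0.950000
step 2 [1y] swap r/2=827/18673: DF=(1 − 827/18673·(0.950000))/(1+827/18673) = 9173/10000 ≈ 0.917300
step 3 [1.5y] zero: DF = P = 2283/2500 ≈ 0.913200
step 4 [2y] zero: DF = P = 4439/5000 ≈ 0.887800
step 5 [2.5y] zero: DF = P = 2181/2500 ≈ 0.872400
step 6 [3y] swap r/2=1609/53798: DF=(1 − 1609/53798·(0.950000+0.917300+0.913200+0.887800+0.872400))/(1+1609/53798) = 8391/10000 ≈ 0.839100
step 7 [3.5y] bond c/2=3/200: DF=(896757/1000000 − 3/200·(0.950000+0.917300+0.913200+0.887800+0.872400+0.839100))/(1+3/200) = 201/250 ≈ 0.804000
step 8 [4y] zero: DF = P = 7617/10000 ≈ 0.761700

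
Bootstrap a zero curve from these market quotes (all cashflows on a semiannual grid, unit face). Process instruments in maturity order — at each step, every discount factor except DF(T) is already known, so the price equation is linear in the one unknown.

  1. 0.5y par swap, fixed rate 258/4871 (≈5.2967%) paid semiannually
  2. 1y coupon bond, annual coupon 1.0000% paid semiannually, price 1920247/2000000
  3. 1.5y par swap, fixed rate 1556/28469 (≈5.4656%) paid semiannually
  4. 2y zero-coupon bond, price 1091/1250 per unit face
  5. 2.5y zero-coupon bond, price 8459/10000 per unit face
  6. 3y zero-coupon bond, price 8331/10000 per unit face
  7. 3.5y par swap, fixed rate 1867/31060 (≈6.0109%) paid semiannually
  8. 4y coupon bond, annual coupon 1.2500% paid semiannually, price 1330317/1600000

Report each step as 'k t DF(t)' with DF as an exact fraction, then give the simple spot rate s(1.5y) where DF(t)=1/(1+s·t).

1 1/2 4871/5000
2 1 1901/2000
3 3/2 4611/5000
4 2 1091/1250
5 5/2 8459/10000
6 3 8331/10000
7 7/2 8133/10000
8 4 7877/10000
s(1.5y) = (1/(4611/5000) − 1)/(3/2) = 778/13833 ≈ 5.6242%

step 1 [0.5y] swap r/2=129/4871: DF=(1 − 129/4871·(0))/(1+129/4871) = 4871/5000 ≈ 0.974200
step 2 [1y] bond c/2=1/200: DF=(1920247/2000000 − 1/200·(0.974200))/(1+1/200) = 1901/2000 ≈ 0.950500
step 3 [1.5y] swap r/2=778/28469: DF=(1 − 778/28469·(0.974200+0.950500))/(1+778/28469) = 4611/5000 ≈ 0.922200
step 4 [2y] zero: DF = P = 1091/1250 ≈ 0.872800
step 5 [2.5y] zero: DF = P = 8459/10000 ≈ 0.845900
step 6 [3y] zero: DF = P = 8331/10000 ≈ 0.833100
step 7 [3.5y] swap r/2=1867/62120: DF=(1 − 1867/62120·(0.974200+0.950500+0.922200+0.872800+0.845900+0.833100))/(1+1867/62120) = 8133/10000 ≈ 0.813300
step 8 [4y] bond c/2=1/160: DF=(1330317/1600000 − 1/160·(0.974200+0.950500+0.922200+0.872800+0.845900+0.833100+0.813300))/(1+1/160) = 7877/10000 ≈ 0.787700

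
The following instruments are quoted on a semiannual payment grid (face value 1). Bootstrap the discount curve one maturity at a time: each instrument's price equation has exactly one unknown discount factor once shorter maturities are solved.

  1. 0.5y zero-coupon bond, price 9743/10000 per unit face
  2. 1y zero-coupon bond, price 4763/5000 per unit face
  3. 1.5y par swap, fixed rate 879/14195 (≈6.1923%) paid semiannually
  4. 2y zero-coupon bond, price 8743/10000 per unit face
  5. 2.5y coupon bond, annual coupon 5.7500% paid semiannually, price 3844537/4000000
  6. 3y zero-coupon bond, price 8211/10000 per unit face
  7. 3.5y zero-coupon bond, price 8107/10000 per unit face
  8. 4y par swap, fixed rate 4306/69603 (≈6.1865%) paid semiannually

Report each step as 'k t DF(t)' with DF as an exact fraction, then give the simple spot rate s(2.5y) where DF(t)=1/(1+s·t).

step 1 [0.5y] zero: DF = P = 9743/10000 ≈ 0.974300
step 2 [1y] zero: DF = P = 4763/5000 ≈ 0.952600
step 3 [1.5y] swap r/2=879/28390: DF=(1 − 879/28390·(0.974300+0.952600))/(1+879/28390) = 9121/10000 ≈ 0.912100
step 4 [2y] zero: DF = P = 8743/10000 ≈ 0.874300
step 5 [2.5y] bond c/2=23/800: DF=(3844537/4000000 − 23/800·(0.974300+0.952600+0.912100+0.874300))/(1+23/800) = 1661/2000 ≈ 0.830500
step 6 [3y] zero: DF = P = 8211/10000 ≈ 0.821100
step 7 [3.5y] zero: DF = P = 8107/10000 ≈ 0.810700
step 8 [4y] swap r/2=2153/69603: DF=(1 − 2153/69603·(0.974300+0.952600+0.912100+0.874300+0.830500+0.821100+0.810700))/(1+2153/69603) = 7847/10000 ≈ 0.784700

1 1/2 9743/10000
2 1 4763/5000
3 3/2 9121/10000
4 2 8743/10000
5 5/2 1661/2000
6 3 8211/10000
7 7/2 8107/10000
8 4 7847/10000
s(2.5y) = (1/(1661/2000) − 1)/(5/2) = 678/8305 ≈ 8.1638%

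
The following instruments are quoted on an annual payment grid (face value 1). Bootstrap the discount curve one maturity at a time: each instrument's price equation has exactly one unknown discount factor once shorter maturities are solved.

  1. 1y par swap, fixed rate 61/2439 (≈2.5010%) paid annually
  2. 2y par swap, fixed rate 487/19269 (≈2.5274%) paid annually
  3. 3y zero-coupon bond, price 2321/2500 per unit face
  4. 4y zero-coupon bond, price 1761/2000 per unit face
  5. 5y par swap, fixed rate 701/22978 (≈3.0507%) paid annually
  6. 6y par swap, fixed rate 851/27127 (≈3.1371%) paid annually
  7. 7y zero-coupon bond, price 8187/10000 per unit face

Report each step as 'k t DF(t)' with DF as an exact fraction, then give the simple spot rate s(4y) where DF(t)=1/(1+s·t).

step 1 [1y] swap r/1=61/2439: DF=(1 − 61/2439·(0))/(1+61/2439) = 2439/2500 ≈ 0.975600
step 2 [2y] swap r/1=487/19269: DF=(1 − 487/19269·(0.975600))/(1+487/19269) = 9513/10000 ≈ 0.951300
step 3 [3y] zero: DF = P = 2321/2500 ≈ 0.928400
step 4 [4y] zero: DF = P = 1761/2000 ≈ 0.880500
step 5 [5y] swap r/1=701/22978: DF=(1 − 701/22978·(0.975600+0.951300+0.928400+0.880500))/(1+701/22978) = 4299/5000 ≈ 0.859800
step 6 [6y] swap r/1=851/27127: DF=(1 − 851/27127·(0.975600+0.951300+0.928400+0.880500+0.859800))/(1+851/27127) = 4149/5000 ≈ 0.829800
step 7 [7y] zero: DF = P = 8187/10000 ≈ 0.818700

1 1 2439/2500
2 2 9513/10000
3 3 2321/2500
4 4 1761/2000
5 5 4299/5000
6 6 4149/5000
7 7 8187/10000
s(4y) = (1/(1761/2000) − 1)/(4) = 239/7044 ≈ 3.3930%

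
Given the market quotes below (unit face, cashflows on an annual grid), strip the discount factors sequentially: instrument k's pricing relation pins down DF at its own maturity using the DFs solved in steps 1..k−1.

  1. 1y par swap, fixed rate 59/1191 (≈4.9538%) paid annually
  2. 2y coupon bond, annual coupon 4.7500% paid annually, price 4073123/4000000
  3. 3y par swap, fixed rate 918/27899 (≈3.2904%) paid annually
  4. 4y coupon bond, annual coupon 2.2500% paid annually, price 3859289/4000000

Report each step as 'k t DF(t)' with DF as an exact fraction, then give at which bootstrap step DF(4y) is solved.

step 1 [1y] swap r/1=59/1191: DF=(1 − 59/1191·(0))/(1+59/1191) = 1191/1250 ≈ 0.952800
step 2 [2y] bond c/1=19/400: DF=(4073123/4000000 − 19/400·(0.952800))/(1+19/400) = 9289/10000 ≈ 0.928900
step 3 [3y] swap r/1=918/27899: DF=(1 − 918/27899·(0.952800+0.928900))/(1+918/27899) = 4541/5000 ≈ 0.908200
step 4 [4y] bond c/1=9/400: DF=(3859289/4000000 − 9/400·(0.952800+0.928900+0.908200))/(1+9/400) = 4411/5000 ≈ 0.882200

1 1 1191/1250
2 2 9289/10000
3 3 4541/5000
4 4 4411/5000
DF(4y) is solved at step 4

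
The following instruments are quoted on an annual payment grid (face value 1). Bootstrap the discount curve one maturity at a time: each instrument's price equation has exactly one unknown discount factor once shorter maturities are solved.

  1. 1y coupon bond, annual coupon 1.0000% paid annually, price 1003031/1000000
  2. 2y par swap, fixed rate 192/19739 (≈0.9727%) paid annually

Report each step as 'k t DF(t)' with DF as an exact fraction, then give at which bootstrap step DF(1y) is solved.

step 1 [1y] bond c/1=1/100: DF=(1003031/1000000 − 1/100·(0))/(1+1/100) = 9931/10000 ≈ 0.993100
step 2 [2y] swap r/1=192/19739: DF=(1 − 192/19739·(0.993100))/(1+192/19739) = 613/625 ≈ 0.980800

1 1 9931/10000
2 2 613/625
DF(1y) is solved at step 1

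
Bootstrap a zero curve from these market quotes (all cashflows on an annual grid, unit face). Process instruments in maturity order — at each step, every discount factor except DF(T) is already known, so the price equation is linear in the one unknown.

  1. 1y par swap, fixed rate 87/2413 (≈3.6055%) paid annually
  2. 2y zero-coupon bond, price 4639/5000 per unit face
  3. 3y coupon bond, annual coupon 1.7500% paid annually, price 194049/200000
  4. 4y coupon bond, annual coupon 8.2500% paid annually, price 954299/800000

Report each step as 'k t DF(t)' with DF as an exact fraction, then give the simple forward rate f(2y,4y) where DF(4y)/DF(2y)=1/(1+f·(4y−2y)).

1 1 2413/2500
2 2 4639/5000
3 3 921/1000
4 4 71/80
f(2y,4y) = ((4639/5000)/(71/80) − 1)/(2) = 403/17750 ≈ 2.2704%

step 1 [1y] swap r/1=87/2413: DF=(1 − 87/2413·(0))/(1+87/2413) = 2413/2500 ≈ 0.965200
step 2 [2y] zero: DF = P = 4639/5000 ≈ 0.927800
step 3 [3y] bond c/1=7/400: DF=(194049/200000 − 7/400·(0.965200+0.927800))/(1+7/400) = 921/1000 ≈ 0.921000
step 4 [4y] bond c/1=33/400: DF=(954299/800000 − 33/400·(0.965200+0.927800+0.921000))/(1+33/400) = 71/80 ≈ 0.887500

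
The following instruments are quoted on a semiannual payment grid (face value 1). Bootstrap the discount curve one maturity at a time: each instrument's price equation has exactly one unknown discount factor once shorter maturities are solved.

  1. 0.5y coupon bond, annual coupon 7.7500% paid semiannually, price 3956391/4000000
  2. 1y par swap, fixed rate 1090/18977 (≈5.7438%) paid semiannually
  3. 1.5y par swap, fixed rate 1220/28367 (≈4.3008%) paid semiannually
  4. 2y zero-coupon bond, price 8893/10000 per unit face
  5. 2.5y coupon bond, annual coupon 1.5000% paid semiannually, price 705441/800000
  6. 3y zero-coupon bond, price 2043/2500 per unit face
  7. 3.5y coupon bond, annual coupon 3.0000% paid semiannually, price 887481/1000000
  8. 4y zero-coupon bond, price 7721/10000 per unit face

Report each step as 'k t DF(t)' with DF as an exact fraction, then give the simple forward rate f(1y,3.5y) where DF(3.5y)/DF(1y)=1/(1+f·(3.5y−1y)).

1 1/2 4761/5000
2 1 1891/2000
3 3/2 939/1000
4 2 8893/10000
5 5/2 339/400
6 3 2043/2500
7 7/2 7947/10000
8 4 7721/10000
f(1y,3.5y) = ((1891/2000)/(7947/10000) − 1)/(5/2) = 3016/39735 ≈ 7.5903%

step 1 [0.5y] bond c/2=31/800: DF=(3956391/4000000 − 31/800·(0))/(1+31/800) = 4761/5000 ≈ 0.952200
step 2 [1y] swap r/2=545/18977: DF=(1 − 545/18977·(0.952200))/(1+545/18977) = 1891/2000 ≈ 0.945500
step 3 [1.5y] swap r/2=610/28367: DF=(1 − 610/28367·(0.952200+0.945500))/(1+610/28367) = 939/1000 ≈ 0.939000
step 4 [2y] zero: DF = P = 8893/10000 ≈ 0.889300
step 5 [2.5y] bond c/2=3/400: DF=(705441/800000 − 3/400·(0.952200+0.945500+0.939000+0.889300))/(1+3/400) = 339/400 ≈ 0.847500
step 6 [3y] zero: DF = P = 2043/2500 ≈ 0.817200
step 7 [3.5y] bond c/2=3/200: DF=(887481/1000000 − 3/200·(0.952200+0.945500+0.939000+0.889300+0.847500+0.817200))/(1+3/200) = 7947/10000 ≈ 0.794700
step 8 [4y] zero: DF = P = 7721/10000 ≈ 0.772100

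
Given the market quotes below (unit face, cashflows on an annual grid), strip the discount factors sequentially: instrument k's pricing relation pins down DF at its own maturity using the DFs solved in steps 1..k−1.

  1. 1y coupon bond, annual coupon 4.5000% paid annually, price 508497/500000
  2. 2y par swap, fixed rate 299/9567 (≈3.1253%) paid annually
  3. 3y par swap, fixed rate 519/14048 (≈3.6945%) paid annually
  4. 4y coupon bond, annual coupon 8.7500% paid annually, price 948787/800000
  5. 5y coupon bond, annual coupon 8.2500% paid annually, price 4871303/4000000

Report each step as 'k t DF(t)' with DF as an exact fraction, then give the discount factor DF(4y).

1 1 2433/2500
2 2 4701/5000
3 3 4481/5000
4 4 1729/2000
5 5 169/200
DF(4y) = 1729/2000 ≈ 0.864500

step 1 [1y] bond c/1=9/200: DF=(508497/500000 − 9/200·(0))/(1+9/200) = 2433/2500 ≈ 0.973200
step 2 [2y] swap r/1=299/9567: DF=(1 − 299/9567·(0.973200))/(1+299/9567) = 4701/5000 ≈ 0.940200
step 3 [3y] swap r/1=519/14048: DF=(1 − 519/14048·(0.973200+0.940200))/(1+519/14048) = 4481/5000 ≈ 0.896200
step 4 [4y] bond c/1=7/80: DF=(948787/800000 − 7/80·(0.973200+0.940200+0.896200))/(1+7/80) = 1729/2000 ≈ 0.864500
step 5 [5y] bond c/1=33/400: DF=(4871303/4000000 − 33/400·(0.973200+0.940200+0.896200+0.864500))/(1+33/400) = 169/200 ≈ 0.845000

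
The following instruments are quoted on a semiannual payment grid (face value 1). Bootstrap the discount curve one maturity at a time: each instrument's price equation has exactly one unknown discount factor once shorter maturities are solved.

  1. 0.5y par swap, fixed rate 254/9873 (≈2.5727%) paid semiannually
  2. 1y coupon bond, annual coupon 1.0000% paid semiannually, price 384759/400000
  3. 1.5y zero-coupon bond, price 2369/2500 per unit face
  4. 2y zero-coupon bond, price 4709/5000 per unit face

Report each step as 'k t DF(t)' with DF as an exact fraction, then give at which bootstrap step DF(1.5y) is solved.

step 1 [0.5y] swap r/2=127/9873: DF=(1 − 127/9873·(0))/(1+127/9873) = 9873/10000 ≈ 0.987300
step 2 [1y] bond c/2=1/200: DF=(384759/400000 − 1/200·(0.987300))/(1+1/200) = 4761/5000 ≈ 0.952200
step 3 [1.5y] zero: DF = P = 2369/2500 ≈ 0.947600
step 4 [2y] zero: DF = P = 4709/5000 ≈ 0.941800

1 1/2 9873/10000
2 1 4761/5000
3 3/2 2369/2500
4 2 4709/5000
DF(1.5y) is solved at step 3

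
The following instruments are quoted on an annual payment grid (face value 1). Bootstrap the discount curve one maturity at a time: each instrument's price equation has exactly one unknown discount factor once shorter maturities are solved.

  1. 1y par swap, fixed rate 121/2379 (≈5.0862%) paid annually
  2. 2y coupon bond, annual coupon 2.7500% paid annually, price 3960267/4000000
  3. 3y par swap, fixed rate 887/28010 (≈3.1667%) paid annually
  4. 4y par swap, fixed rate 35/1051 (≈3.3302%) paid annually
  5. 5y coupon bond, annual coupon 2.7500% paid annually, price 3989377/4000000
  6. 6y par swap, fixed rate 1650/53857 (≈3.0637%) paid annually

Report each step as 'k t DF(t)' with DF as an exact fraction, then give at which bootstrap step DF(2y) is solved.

step 1 [1y] swap r/1=121/2379: DF=(1 − 121/2379·(0))/(1+121/2379) = 2379/2500 ≈ 0.951600
step 2 [2y] bond c/1=11/400: DF=(3960267/4000000 − 11/400·(0.951600))/(1+11/400) = 9381/10000 ≈ 0.938100
step 3 [3y] swap r/1=887/28010: DF=(1 − 887/28010·(0.951600+0.938100))/(1+887/28010) = 9113/10000 ≈ 0.911300
step 4 [4y] swap r/1=35/1051: DF=(1 − 35/1051·(0.951600+0.938100+0.911300))/(1+35/1051) = 351/400 ≈ 0.877500
step 5 [5y] bond c/1=11/400: DF=(3989377/4000000 − 11/400·(0.951600+0.938100+0.911300+0.877500))/(1+11/400) = 4361/5000 ≈ 0.872200
step 6 [6y] swap r/1=1650/53857: DF=(1 − 1650/53857·(0.951600+0.938100+0.911300+0.877500+0.872200))/(1+1650/53857) = 167/200 ≈ 0.835000

1 1 2379/2500
2 2 9381/10000
3 3 9113/10000
4 4 351/400
5 5 4361/5000
6 6 167/200
DF(2y) is solved at step 2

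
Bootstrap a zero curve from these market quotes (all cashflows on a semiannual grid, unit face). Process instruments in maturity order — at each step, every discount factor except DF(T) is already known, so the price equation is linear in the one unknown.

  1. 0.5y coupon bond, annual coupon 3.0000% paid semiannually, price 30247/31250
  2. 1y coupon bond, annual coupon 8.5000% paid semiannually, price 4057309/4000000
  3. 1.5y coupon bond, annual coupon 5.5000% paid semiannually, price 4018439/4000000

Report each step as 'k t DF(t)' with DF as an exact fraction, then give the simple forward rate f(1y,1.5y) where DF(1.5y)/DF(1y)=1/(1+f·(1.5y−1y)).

step 1 [0.5y] bond c/2=3/200: DF=(30247/31250 − 3/200·(0))/(1+3/200) = 596/625 ≈ 0.953600
step 2 [1y] bond c/2=17/400: DF=(4057309/4000000 − 17/400·(0.953600))/(1+17/400) = 9341/10000 ≈ 0.934100
step 3 [1.5y] bond c/2=11/400: DF=(4018439/4000000 − 11/400·(0.953600+0.934100))/(1+11/400) = 1159/1250 ≈ 0.927200

1 1/2 596/625
2 1 9341/10000
3 3/2 1159/1250
f(1y,1.5y) = ((9341/10000)/(1159/1250) − 1)/(1/2) = 69/4636 ≈ 1.4884%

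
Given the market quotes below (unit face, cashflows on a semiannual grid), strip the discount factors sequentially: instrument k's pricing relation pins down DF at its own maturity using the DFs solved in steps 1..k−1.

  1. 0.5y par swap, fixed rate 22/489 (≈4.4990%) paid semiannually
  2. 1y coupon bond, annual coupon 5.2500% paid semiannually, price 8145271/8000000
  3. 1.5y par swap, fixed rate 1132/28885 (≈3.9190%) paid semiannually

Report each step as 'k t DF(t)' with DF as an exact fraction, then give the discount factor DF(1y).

1 1/2 489/500
2 1 9671/10000
3 3/2 4717/5000
DF(1y) = 9671/10000 ≈ 0.967100

step 1 [0.5y] swap r/2=11/489: DF=(1 − 11/489·(0))/(1+11/489) = 489/500 ≈ 0.978000
step 2 [1y] bond c/2=21/800: DF=(8145271/8000000 − 21/800·(0.978000))/(1+21/800) = 9671/10000 ≈ 0.967100
step 3 [1.5y] swap r/2=566/28885: DF=(1 − 566/28885·(0.978000+0.967100))/(1+566/28885) = 4717/5000 ≈ 0.943400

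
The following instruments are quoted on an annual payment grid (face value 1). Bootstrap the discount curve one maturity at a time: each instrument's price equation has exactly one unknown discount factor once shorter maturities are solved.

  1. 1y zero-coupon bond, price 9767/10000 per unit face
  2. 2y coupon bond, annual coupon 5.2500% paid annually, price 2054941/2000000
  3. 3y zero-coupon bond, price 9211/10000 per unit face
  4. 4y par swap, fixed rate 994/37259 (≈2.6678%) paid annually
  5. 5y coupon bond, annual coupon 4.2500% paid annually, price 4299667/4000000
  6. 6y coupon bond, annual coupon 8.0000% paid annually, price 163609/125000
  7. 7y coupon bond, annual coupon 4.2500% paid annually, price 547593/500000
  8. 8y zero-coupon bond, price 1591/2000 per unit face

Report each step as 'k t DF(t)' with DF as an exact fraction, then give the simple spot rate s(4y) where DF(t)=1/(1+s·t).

1 1 9767/10000
2 2 371/400
3 3 9211/10000
4 4 4503/5000
5 5 1099/1250
6 6 2177/2500
7 7 8273/10000
8 8 1591/2000
s(4y) = (1/(4503/5000) − 1)/(4) = 497/18012 ≈ 2.7593%

step 1 [1y] zero: DF = P = 9767/10000 ≈ 0.976700
step 2 [2y] bond c/1=21/400: DF=(2054941/2000000 − 21/400·(0.976700))/(1+21/400) = 371/400 ≈ 0.927500
step 3 [3y] zero: DF = P = 9211/10000 ≈ 0.921100
step 4 [4y] swap r/1=994/37259: DF=(1 − 994/37259·(0.976700+0.927500+0.921100))/(1+994/37259) = 4503/5000 ≈ 0.900600
step 5 [5y] bond c/1=17/400: DF=(4299667/4000000 − 17/400·(0.976700+0.927500+0.921100+0.900600))/(1+17/400) = 1099/1250 ≈ 0.879200
step 6 [6y] bond c/1=2/25: DF=(163609/125000 − 2/25·(0.976700+0.927500+0.921100+0.900600+0.879200))/(1+2/25) = 2177/2500 ≈ 0.870800
step 7 [7y] bond c/1=17/400: DF=(547593/500000 − 17/400·(0.976700+0.927500+0.921100+0.900600+0.879200+0.870800))/(1+17/400) = 8273/10000 ≈ 0.827300
step 8 [8y] zero: DF = P = 1591/2000 ≈ 0.795500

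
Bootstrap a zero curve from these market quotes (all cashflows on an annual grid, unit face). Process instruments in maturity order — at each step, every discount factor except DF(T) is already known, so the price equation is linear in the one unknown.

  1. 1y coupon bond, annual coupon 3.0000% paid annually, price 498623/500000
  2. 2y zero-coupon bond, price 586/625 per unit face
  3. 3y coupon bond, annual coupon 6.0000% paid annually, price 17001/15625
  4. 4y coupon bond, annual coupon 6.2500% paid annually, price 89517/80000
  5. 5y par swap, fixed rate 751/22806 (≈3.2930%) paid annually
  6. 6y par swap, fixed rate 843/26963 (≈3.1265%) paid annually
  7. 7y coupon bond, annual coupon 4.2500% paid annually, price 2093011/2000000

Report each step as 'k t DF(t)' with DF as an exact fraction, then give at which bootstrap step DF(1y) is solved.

step 1 [1y] bond c/1=3/100: DF=(498623/500000 − 3/100·(0))/(1+3/100) = 4841/5000 ≈ 0.968200
step 2 [2y] zero: DF = P = 586/625 ≈ 0.937600
step 3 [3y] bond c/1=3/50: DF=(17001/15625 − 3/50·(0.968200+0.937600))/(1+3/50) = 4593/5000 ≈ 0.918600
step 4 [4y] bond c/1=1/16: DF=(89517/80000 − 1/16·(0.968200+0.937600+0.918600))/(1+1/16) = 887/1000 ≈ 0.887000
step 5 [5y] swap r/1=751/22806: DF=(1 − 751/22806·(0.968200+0.937600+0.918600+0.887000))/(1+751/22806) = 4249/5000 ≈ 0.849800
step 6 [6y] swap r/1=843/26963: DF=(1 − 843/26963·(0.968200+0.937600+0.918600+0.887000+0.849800))/(1+843/26963) = 4157/5000 ≈ 0.831400
step 7 [7y] bond c/1=17/400: DF=(2093011/2000000 − 17/400·(0.968200+0.937600+0.918600+0.887000+0.849800+0.831400))/(1+17/400) = 98/125 ≈ 0.784000

1 1 4841/5000
2 2 586/625
3 3 4593/5000
4 4 887/1000
5 5 4249/5000
6 6 4157/5000
7 7 98/125
DF(1y) is solved at step 1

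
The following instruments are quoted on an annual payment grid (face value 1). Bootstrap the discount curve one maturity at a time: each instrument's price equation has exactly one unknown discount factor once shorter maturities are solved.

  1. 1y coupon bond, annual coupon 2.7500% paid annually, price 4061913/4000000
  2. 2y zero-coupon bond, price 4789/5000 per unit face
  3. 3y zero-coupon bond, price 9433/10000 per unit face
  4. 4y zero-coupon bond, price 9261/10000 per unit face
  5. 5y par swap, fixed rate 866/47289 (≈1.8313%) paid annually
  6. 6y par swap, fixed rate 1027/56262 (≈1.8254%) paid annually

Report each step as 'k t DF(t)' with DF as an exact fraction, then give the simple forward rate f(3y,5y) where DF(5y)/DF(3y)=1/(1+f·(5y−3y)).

step 1 [1y] bond c/1=11/400: DF=(4061913/4000000 − 11/400·(0))/(1+11/400) = 9883/10000 ≈ 0.988300
step 2 [2y] zero: DF = P = 4789/5000 ≈ 0.957800
step 3 [3y] zero: DF = P = 9433/10000 ≈ 0.943300
step 4 [4y] zero: DF = P = 9261/10000 ≈ 0.926100
step 5 [5y] swap r/1=866/47289: DF=(1 − 866/47289·(0.988300+0.957800+0.943300+0.926100))/(1+866/47289) = 4567/5000 ≈ 0.913400
step 6 [6y] swap r/1=1027/56262: DF=(1 − 1027/56262·(0.988300+0.957800+0.943300+0.926100+0.913400))/(1+1027/56262) = 8973/10000 ≈ 0.897300

1 1 9883/10000
2 2 4789/5000
3 3 9433/10000
4 4 9261/10000
5 5 4567/5000
6 6 8973/10000
f(3y,5y) = ((9433/10000)/(4567/5000) − 1)/(2) = 299/18268 ≈ 1.6367%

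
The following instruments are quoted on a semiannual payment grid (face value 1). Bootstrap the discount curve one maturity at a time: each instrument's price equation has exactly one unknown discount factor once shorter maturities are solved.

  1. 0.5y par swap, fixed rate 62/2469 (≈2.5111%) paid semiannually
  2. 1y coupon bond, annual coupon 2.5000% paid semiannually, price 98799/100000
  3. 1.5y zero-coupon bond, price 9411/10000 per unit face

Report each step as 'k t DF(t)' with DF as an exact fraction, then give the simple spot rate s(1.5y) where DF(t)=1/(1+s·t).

1 1/2 2469/2500
2 1 2409/2500
3 3/2 9411/10000
s(1.5y) = (1/(9411/10000) − 1)/(3/2) = 1178/28233 ≈ 4.1724%

step 1 [0.5y] swap r/2=31/2469: DF=(1 − 31/2469·(0))/(1+31/2469) = 2469/2500 ≈ 0.987600
step 2 [1y] bond c/2=1/80: DF=(98799/100000 − 1/80·(0.987600))/(1+1/80) = 2409/2500 ≈ 0.963600
step 3 [1.5y] zero: DF = P = 9411/10000 ≈ 0.941100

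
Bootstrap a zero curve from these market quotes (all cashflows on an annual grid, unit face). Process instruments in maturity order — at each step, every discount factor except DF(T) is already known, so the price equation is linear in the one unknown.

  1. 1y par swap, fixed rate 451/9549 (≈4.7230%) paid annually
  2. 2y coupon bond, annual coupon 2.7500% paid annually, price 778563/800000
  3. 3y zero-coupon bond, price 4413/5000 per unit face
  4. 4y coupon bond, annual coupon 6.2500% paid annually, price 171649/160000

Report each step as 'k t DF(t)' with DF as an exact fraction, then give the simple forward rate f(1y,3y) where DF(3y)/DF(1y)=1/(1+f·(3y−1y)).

1 1 9549/10000
2 2 576/625
3 3 4413/5000
4 4 4237/5000
f(1y,3y) = ((9549/10000)/(4413/5000) − 1)/(2) = 241/5884 ≈ 4.0959%

step 1 [1y] swap r/1=451/9549: DF=(1 − 451/9549·(0))/(1+451/9549) = 9549/10000 ≈ 0.954900
step 2 [2y] bond c/1=11/400: DF=(778563/800000 − 11/400·(0.954900))/(1+11/400) = 576/625 ≈ 0.921600
step 3 [3y] zero: DF = P = 4413/5000 ≈ 0.882600
step 4 [4y] bond c/1=1/16: DF=(171649/160000 − 1/16·(0.954900+0.921600+0.882600))/(1+1/16) = 4237/5000 ≈ 0.847400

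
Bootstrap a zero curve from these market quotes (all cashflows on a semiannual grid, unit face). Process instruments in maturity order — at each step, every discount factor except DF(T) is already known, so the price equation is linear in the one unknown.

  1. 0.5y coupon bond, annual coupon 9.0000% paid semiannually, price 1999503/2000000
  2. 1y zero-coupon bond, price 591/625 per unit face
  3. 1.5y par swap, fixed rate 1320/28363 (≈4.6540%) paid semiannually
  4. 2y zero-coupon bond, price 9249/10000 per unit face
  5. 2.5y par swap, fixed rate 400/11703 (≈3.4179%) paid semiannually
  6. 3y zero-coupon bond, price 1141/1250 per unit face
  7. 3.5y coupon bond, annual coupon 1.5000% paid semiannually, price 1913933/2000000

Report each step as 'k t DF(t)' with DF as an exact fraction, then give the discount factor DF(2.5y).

1 1/2 9567/10000
2 1 591/625
3 3/2 467/500
4 2 9249/10000
5 5/2 23/25
6 3 1141/1250
7 7/2 4541/5000
DF(2.5y) = 23/25 ≈ 0.920000

step 1 [0.5y] bond c/2=9/200: DF=(1999503/2000000 − 9/200·(0))/(1+9/200) = 9567/10000 ≈ 0.956700
step 2 [1y] zero: DF = P = 591/625 ≈ 0.945600
step 3 [1.5y] swap r/2=660/28363: DF=(1 − 660/28363·(0.956700+0.945600))/(1+660/28363) = 467/500 ≈ 0.934000
step 4 [2y] zero: DF = P = 9249/10000 ≈ 0.924900
step 5 [2.5y] swap r/2=200/11703: DF=(1 − 200/11703·(0.956700+0.945600+0.934000+0.924900))/(1+200/11703) = 23/25 ≈ 0.920000
step 6 [3y] zero: DF = P = 1141/1250 ≈ 0.912800
step 7 [3.5y] bond c/2=3/400: DF=(1913933/2000000 − 3/400·(0.956700+0.945600+0.934000+0.924900+0.920000+0.912800))/(1+3/400) = 4541/5000 ≈ 0.908200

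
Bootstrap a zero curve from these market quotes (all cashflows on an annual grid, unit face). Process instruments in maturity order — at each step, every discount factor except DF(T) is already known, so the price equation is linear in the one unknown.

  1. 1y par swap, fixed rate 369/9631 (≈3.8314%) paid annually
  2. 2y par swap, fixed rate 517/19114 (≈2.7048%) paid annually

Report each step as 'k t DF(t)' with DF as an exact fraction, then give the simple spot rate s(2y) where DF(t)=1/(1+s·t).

step 1 [1y] swap r/1=369/9631: DF=(1 − 369/9631·(0))/(1+369/9631) = 9631/10000 ≈ 0.963100
step 2 [2y] swap r/1=517/19114: DF=(1 − 517/19114·(0.963100))/(1+517/19114) = 9483/10000 ≈ 0.948300

1 1 9631/10000
2 2 9483/10000
s(2y) = (1/(9483/10000) − 1)/(2) = 517/18966 ≈ 2.7259%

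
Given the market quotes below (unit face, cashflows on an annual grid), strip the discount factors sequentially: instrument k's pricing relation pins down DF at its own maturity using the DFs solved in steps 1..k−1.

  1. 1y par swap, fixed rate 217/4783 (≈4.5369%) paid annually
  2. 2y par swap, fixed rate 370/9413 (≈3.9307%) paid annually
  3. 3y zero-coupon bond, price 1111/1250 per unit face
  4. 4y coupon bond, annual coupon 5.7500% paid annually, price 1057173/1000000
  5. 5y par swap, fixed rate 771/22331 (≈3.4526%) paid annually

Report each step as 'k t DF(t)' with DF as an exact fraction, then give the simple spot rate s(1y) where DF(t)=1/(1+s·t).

1 1 4783/5000
2 2 463/500
3 3 1111/1250
4 4 849/1000
5 5 4229/5000
s(1y) = (1/(4783/5000) − 1)/(1) = 217/4783 ≈ 4.5369%

step 1 [1y] swap r/1=217/4783: DF=(1 − 217/4783·(0))/(1+217/4783) = 4783/5000 ≈ 0.956600
step 2 [2y] swap r/1=370/9413: DF=(1 − 370/9413·(0.956600))/(1+370/9413) = 463/500 ≈ 0.926000
step 3 [3y] zero: DF = P = 1111/1250 ≈ 0.888800
step 4 [4y] bond c/1=23/400: DF=(1057173/1000000 − 23/400·(0.956600+0.926000+0.888800))/(1+23/400) = 849/1000 ≈ 0.849000
step 5 [5y] swap r/1=771/22331: DF=(1 − 771/22331·(0.956600+0.926000+0.888800+0.849000))/(1+771/22331) = 4229/5000 ≈ 0.845800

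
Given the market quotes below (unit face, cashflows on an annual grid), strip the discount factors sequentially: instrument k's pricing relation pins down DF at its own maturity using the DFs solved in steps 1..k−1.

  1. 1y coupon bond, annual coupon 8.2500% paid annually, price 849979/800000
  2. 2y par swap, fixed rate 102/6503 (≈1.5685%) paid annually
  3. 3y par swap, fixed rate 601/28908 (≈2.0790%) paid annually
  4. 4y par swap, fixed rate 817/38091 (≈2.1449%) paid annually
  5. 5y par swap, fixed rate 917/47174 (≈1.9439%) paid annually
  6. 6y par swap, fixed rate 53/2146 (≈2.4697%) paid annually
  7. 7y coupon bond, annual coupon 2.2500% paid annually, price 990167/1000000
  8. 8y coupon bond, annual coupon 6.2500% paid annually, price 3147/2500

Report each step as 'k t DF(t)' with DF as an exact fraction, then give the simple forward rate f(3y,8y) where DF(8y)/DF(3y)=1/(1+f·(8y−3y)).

step 1 [1y] bond c/1=33/400: DF=(849979/800000 − 33/400·(0))/(1+33/400) = 1963/2000 ≈ 0.981500
step 2 [2y] swap r/1=102/6503: DF=(1 − 102/6503·(0.981500))/(1+102/6503) = 4847/5000 ≈ 0.969400
step 3 [3y] swap r/1=601/28908: DF=(1 − 601/28908·(0.981500+0.969400))/(1+601/28908) = 9399/10000 ≈ 0.939900
step 4 [4y] swap r/1=817/38091: DF=(1 − 817/38091·(0.981500+0.969400+0.939900))/(1+817/38091) = 9183/10000 ≈ 0.918300
step 5 [5y] swap r/1=917/47174: DF=(1 − 917/47174·(0.981500+0.969400+0.939900+0.918300))/(1+917/47174) = 9083/10000 ≈ 0.908300
step 6 [6y] swap r/1=53/2146: DF=(1 − 53/2146·(0.981500+0.969400+0.939900+0.918300+0.908300))/(1+53/2146) = 4311/5000 ≈ 0.862200
step 7 [7y] bond c/1=9/400: DF=(990167/1000000 − 9/400·(0.981500+0.969400+0.939900+0.918300+0.908300+0.862200))/(1+9/400) = 1057/1250 ≈ 0.845600
step 8 [8y] bond c/1=1/16: DF=(3147/2500 − 1/16·(0.981500+0.969400+0.939900+0.918300+0.908300+0.862200+0.845600))/(1+1/16) = 2017/2500 ≈ 0.806800

1 1 1963/2000
2 2 4847/5000
3 3 9399/10000
4 4 9183/10000
5 5 9083/10000
6 6 4311/5000
7 7 1057/1250
8 8 2017/2500
f(3y,8y) = ((9399/10000)/(2017/2500) − 1)/(5) = 1331/40340 ≈ 3.2995%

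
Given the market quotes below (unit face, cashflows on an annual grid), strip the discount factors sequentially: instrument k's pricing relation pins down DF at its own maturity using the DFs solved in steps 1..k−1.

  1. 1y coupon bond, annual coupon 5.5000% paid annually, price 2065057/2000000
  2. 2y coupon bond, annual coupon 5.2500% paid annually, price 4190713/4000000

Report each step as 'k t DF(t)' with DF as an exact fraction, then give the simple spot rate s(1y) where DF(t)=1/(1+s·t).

step 1 [1y] bond c/1=11/200: DF=(2065057/2000000 − 11/200·(0))/(1+11/200) = 9787/10000 ≈ 0.978700
step 2 [2y] bond c/1=21/400: DF=(4190713/4000000 − 21/400·(0.978700))/(1+21/400) = 4733/5000 ≈ 0.946600

1 1 9787/10000
2 2 4733/5000
s(1y) = (1/(9787/10000) − 1)/(1) = 213/9787 ≈ 2.1764%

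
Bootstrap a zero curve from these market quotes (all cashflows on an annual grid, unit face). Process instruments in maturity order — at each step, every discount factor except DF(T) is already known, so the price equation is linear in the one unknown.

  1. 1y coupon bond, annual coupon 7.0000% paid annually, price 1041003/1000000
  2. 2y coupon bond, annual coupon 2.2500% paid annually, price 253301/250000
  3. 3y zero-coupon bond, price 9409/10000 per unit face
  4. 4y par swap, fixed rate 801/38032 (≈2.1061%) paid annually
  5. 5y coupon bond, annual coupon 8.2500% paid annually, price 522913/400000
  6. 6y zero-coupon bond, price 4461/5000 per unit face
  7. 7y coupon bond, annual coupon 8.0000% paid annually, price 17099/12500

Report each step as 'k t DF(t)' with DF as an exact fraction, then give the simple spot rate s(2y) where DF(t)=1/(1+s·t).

step 1 [1y] bond c/1=7/100: DF=(1041003/1000000 − 7/100·(0))/(1+7/100) = 9729/10000 ≈ 0.972900
step 2 [2y] bond c/1=9/400: DF=(253301/250000 − 9/400·(0.972900))/(1+9/400) = 1939/2000 ≈ 0.969500
step 3 [3y] zero: DF = P = 9409/10000 ≈ 0.940900
step 4 [4y] swap r/1=801/38032: DF=(1 − 801/38032·(0.972900+0.969500+0.940900))/(1+801/38032) = 9199/10000 ≈ 0.919900
step 5 [5y] bond c/1=33/400: DF=(522913/400000 − 33/400·(0.972900+0.969500+0.940900+0.919900))/(1+33/400) = 4589/5000 ≈ 0.917800
step 6 [6y] zero: DF = P = 4461/5000 ≈ 0.892200
step 7 [7y] bond c/1=2/25: DF=(17099/12500 − 2/25·(0.972900+0.969500+0.940900+0.919900+0.917800+0.892200))/(1+2/25) = 2127/2500 ≈ 0.850800

1 1 9729/10000
2 2 1939/2000
3 3 9409/10000
4 4 9199/10000
5 5 4589/5000
6 6 4461/5000
7 7 2127/2500
s(2y) = (1/(1939/2000) − 1)/(2) = 61/3878 ≈ 1.5730%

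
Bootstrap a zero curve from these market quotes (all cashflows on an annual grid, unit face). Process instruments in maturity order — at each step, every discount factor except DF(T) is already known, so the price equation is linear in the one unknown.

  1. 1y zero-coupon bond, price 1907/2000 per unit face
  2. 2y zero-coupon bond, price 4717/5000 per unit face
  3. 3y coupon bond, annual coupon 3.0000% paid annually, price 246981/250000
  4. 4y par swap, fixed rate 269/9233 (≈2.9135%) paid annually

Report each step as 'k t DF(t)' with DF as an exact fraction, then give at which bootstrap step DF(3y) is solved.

step 1 [1y] zero: DF = P = 1907/2000 ≈ 0.953500
step 2 [2y] zero: DF = P = 4717/5000 ≈ 0.943400
step 3 [3y] bond c/1=3/100: DF=(246981/250000 − 3/100·(0.953500+0.943400))/(1+3/100) = 9039/10000 ≈ 0.903900
step 4 [4y] swap r/1=269/9233: DF=(1 − 269/9233·(0.953500+0.943400+0.903900))/(1+269/9233) = 2231/2500 ≈ 0.892400

1 1 1907/2000
2 2 4717/5000
3 3 9039/10000
4 4 2231/2500
DF(3y) is solved at step 3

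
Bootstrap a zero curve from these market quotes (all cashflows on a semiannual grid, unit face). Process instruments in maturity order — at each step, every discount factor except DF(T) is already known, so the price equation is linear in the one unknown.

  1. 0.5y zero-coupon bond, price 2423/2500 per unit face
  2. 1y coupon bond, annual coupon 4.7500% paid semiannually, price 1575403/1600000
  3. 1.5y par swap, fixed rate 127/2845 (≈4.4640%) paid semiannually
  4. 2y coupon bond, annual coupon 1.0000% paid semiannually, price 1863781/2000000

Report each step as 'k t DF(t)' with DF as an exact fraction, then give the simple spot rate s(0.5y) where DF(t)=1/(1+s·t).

step 1 [0.5y] zero: DF = P = 2423/2500 ≈ 0.969200
step 2 [1y] bond c/2=19/800: DF=(1575403/1600000 − 19/800·(0.969200))/(1+19/800) = 9393/10000 ≈ 0.939300
step 3 [1.5y] swap r/2=127/5690: DF=(1 − 127/5690·(0.969200+0.939300))/(1+127/5690) = 1873/2000 ≈ 0.936500
step 4 [2y] bond c/2=1/200: DF=(1863781/2000000 − 1/200·(0.969200+0.939300+0.936500))/(1+1/200) = 9131/10000 ≈ 0.913100

1 1/2 2423/2500
2 1 9393/10000
3 3/2 1873/2000
4 2 9131/10000
s(0.5y) = (1/(2423/2500) − 1)/(1/2) = 154/2423 ≈ 6.3558%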